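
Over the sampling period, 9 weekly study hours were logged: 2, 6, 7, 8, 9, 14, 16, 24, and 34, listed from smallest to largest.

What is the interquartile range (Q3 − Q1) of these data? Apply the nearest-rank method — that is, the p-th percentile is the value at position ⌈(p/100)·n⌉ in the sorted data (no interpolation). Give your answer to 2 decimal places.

n = 9.
P25: rank ⌈25/100·9⌉ = 3 → 7.
P75: rank ⌈75/100·9⌉ = 7 → 16.
Difference: 16 − 7 = 9.

9.00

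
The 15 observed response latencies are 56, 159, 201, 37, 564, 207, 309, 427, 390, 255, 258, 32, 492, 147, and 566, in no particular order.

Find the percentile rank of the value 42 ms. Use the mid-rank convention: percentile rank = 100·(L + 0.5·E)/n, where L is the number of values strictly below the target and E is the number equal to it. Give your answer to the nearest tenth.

13.3

Sorted: 32, 37, 56, 147, 159, 201, 207, 255, 258, 309, 390, 427, 492, 564, 566.
Count below 42: L = 2; count equal: E = 0; n = 15.
Percentile rank = 100·(2 + 0.5·0)/15 = 100·2/15 = 13.33.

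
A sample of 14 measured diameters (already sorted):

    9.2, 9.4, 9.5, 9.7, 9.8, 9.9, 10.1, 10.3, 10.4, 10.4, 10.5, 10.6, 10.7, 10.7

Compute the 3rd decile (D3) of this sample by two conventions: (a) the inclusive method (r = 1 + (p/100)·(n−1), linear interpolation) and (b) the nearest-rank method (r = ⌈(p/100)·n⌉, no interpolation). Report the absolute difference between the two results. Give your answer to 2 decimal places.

0.01

n = 14.
(a) r = 4.9; between ranks 4 (9.7) and 5 (9.8): 9.79.
(b) the nearest-rank method: rank 5 → 9.8.
|9.79 − 9.8| = 0.01.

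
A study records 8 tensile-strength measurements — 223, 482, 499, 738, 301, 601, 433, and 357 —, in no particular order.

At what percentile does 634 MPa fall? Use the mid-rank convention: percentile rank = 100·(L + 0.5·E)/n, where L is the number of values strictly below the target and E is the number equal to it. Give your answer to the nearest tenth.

87.5

Sorted: 223, 301, 357, 433, 482, 499, 601, 738.
Count below 634: L = 7; count equal: E = 0; n = 8.
Percentile rank = 100·(7 + 0.5·0)/8 = 100·7/8 = 87.5.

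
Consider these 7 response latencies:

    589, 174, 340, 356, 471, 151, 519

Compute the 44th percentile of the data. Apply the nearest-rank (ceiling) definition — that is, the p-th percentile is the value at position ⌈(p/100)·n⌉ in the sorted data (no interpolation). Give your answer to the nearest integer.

Sorted: 151, 174, 340, 356, 471, 519, 589.
n = 7.
Position = ⌈44/100 · 7⌉ = ⌈3.08⌉ = 4.
The value at rank 4 is 356.

356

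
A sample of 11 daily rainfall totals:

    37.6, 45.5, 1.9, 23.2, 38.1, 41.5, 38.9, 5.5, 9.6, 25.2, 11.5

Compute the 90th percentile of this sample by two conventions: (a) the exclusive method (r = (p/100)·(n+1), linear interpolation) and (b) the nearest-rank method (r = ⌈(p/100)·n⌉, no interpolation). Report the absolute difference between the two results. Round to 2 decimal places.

Sorted: 1.9, 5.5, 9.6, 11.5, 23.2, 25.2, 37.6, 38.1, 38.9, 41.5, 45.5.
n = 11.
(a) r = 10.8; between ranks 10 (41.5) and 11 (45.5): 44.7.
(b) the nearest-rank method: rank 10 → 41.5.
|44.7 − 41.5| = 3.2.

3.20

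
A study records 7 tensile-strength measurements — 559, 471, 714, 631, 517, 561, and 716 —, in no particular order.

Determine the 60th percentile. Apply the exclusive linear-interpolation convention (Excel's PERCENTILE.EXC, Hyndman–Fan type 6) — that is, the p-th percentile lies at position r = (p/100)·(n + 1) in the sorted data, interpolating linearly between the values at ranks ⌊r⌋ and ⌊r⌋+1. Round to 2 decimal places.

617.00

Sorted: 471, 517, 559, 561, 631, 714, 716.
n = 7.
r = (60/100)·(7 + 1) = 4.8.
Rank 4 is 561 and rank 5 is 631.
Interpolate: 561 + 0.8·(631 − 561) = 561 + 0.8·70 = 617.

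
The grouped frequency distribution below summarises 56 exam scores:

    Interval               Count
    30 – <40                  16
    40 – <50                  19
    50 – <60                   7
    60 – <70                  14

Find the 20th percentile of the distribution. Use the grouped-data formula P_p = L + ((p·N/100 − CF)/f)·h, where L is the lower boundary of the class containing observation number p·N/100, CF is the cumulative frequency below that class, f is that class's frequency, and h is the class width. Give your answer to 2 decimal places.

N = 56; target position k = 20/100 · 56 = 11.2.
Cumulative frequencies: 16, 35, 42, 56.
Observation 11.2 falls in the class 30 – <40.
L = 30, CF = 0, f = 16, h = 10.
P20 = 30 + ((11.2 − 0)/16)·10 = 30 + 7 = 37.

37.00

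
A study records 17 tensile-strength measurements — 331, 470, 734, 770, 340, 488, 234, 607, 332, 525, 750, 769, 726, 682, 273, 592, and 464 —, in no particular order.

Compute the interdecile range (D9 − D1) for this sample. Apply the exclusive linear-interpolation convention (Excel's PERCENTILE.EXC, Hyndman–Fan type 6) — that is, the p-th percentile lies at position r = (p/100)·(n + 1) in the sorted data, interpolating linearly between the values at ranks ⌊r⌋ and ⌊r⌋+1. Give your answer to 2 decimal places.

504.00

Sorted: 234, 273, 331, 332, 340, 464, 470, 488, 525, 592, 607, 682, 726, 734, 750, 769, 770.
n = 17.
P10: r = 1.8; ranks 1–2 are 234, 273; interpolating gives 265.2.
P90: r = 16.2; ranks 16–17 are 769, 770; interpolating gives 769.2.
Difference: 769.2 − 265.2 = 504.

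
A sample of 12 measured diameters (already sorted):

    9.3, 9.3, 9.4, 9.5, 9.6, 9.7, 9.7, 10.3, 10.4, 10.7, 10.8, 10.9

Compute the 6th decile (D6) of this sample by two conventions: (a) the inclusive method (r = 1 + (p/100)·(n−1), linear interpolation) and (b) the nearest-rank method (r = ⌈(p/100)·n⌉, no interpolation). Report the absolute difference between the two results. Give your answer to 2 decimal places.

0.24

n = 12.
(a) r = 7.6; between ranks 7 (9.7) and 8 (10.3): 10.06.
(b) the nearest-rank method: rank 8 → 10.3.
|10.06 − 10.3| = 0.24.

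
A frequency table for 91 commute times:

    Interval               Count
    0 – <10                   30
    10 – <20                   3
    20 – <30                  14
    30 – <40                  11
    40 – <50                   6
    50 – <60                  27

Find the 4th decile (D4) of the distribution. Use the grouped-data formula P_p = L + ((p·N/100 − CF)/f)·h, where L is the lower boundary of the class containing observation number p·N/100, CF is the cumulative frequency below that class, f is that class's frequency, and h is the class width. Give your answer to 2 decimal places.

N = 91; target position k = 40/100 · 91 = 36.4.
Cumulative frequencies: 30, 33, 47, 58, 64, 91.
Observation 36.4 falls in the class 20 – <30.
L = 20, CF = 33, f = 14, h = 10.
P40 = 20 + ((36.4 − 33)/14)·10 = 20 + 2.42857 = 22.4286.

22.43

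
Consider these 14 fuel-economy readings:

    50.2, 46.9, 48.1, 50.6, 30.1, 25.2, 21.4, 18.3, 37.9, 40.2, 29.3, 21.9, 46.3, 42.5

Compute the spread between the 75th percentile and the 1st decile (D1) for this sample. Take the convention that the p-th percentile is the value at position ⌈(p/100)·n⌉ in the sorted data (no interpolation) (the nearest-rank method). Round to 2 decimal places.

25.50

Sorted: 18.3, 21.4, 21.9, 25.2, 29.3, 30.1, 37.9, 40.2, 42.5, 46.3, 46.9, 48.1, 50.2, 50.6.
n = 14.
P10: rank ⌈10/100·14⌉ = 2 → 21.4.
P75: rank ⌈75/100·14⌉ = 11 → 46.9.
Difference: 46.9 − 21.4 = 25.5.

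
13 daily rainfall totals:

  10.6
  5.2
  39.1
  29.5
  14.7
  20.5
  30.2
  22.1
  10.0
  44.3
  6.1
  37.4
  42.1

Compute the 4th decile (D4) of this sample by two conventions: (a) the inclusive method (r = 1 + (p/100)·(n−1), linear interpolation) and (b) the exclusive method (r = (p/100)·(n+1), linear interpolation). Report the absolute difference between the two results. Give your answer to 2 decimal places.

1.16

Sorted: 5.2, 6.1, 10.0, 10.6, 14.7, 20.5, 22.1, 29.5, 30.2, 37.4, 39.1, 42.1, 44.3.
n = 13.
(a) r = 5.8; between ranks 5 (14.7) and 6 (20.5): 19.34.
(b) r = 5.6; between ranks 5 (14.7) and 6 (20.5): 18.18.
|19.34 − 18.18| = 1.16.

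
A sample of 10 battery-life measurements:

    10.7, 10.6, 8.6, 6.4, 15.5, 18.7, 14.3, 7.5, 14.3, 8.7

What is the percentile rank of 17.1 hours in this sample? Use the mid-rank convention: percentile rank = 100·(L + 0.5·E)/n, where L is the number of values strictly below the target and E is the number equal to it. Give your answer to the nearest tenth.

90.0

Sorted: 6.4, 7.5, 8.6, 8.7, 10.6, 10.7, 14.3, 14.3, 15.5, 18.7.
Count below 17.1: L = 9; count equal: E = 0; n = 10.
Percentile rank = 100·(9 + 0.5·0)/10 = 100·9/10 = 90.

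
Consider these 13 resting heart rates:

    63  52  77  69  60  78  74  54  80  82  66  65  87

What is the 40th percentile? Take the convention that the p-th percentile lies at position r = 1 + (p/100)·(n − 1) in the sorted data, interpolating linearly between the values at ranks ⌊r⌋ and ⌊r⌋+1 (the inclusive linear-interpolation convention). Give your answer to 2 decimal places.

65.80

Sorted: 52, 54, 60, 63, 65, 66, 69, 74, 77, 78, 80, 82, 87.
n = 13.
r = 1 + (40/100)·(13 − 1) = 1 + 4.8 = 5.8.
Rank 5 is 65 and rank 6 is 66.
Interpolate: 65 + 0.8·(66 − 65) = 65 + 0.8·1 = 65.8.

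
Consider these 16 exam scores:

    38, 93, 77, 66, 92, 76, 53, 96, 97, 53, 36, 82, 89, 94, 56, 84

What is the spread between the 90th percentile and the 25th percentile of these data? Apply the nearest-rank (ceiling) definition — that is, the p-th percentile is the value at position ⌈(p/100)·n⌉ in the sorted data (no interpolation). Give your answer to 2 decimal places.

43.00

Sorted: 36, 38, 53, 53, 56, 66, 76, 77, 82, 84, 89, 92, 93, 94, 96, 97.
n = 16.
P25: rank ⌈25/100·16⌉ = 4 → 53.
P90: rank ⌈90/100·16⌉ = 15 → 96.
Difference: 96 − 53 = 43.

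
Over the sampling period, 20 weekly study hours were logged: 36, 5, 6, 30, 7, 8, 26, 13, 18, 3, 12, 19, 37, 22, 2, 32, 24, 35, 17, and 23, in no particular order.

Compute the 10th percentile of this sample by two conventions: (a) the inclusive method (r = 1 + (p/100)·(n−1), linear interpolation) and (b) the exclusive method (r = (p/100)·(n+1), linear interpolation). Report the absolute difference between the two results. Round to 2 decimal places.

1.60

Sorted: 2, 3, 5, 6, 7, 8, 12, 13, 17, 18, 19, 22, 23, 24, 26, 30, 32, 35, 36, 37.
n = 20.
(a) r = 2.9; between ranks 2 (3) and 3 (5): 4.8.
(b) r = 2.1; between ranks 2 (3) and 3 (5): 3.2.
|4.8 − 3.2| = 1.6.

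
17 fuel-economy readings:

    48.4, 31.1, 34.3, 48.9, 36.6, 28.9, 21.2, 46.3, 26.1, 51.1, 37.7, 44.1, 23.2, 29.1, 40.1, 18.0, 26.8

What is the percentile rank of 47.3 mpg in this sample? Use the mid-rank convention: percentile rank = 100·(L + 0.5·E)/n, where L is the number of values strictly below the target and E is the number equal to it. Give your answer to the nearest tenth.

Sorted: 18.0, 21.2, 23.2, 26.1, 26.8, 28.9, 29.1, 31.1, 34.3, 36.6, 37.7, 40.1, 44.1, 46.3, 48.4, 48.9, 51.1.
Count below 47.3: L = 14; count equal: E = 0; n = 17.
Percentile rank = 100·(14 + 0.5·0)/17 = 100·14/17 = 82.35.

82.4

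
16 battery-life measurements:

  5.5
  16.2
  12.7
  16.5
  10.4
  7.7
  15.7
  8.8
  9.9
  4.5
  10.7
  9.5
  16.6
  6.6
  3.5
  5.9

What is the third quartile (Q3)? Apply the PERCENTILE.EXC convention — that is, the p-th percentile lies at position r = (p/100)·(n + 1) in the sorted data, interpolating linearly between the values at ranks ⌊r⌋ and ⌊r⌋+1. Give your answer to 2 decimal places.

Sorted: 3.5, 4.5, 5.5, 5.9, 6.6, 7.7, 8.8, 9.5, 9.9, 10.4, 10.7, 12.7, 15.7, 16.2, 16.5, 16.6.
n = 16.
r = (75/100)·(16 + 1) = 12.75.
Rank 12 is 12.7 and rank 13 is 15.7.
Interpolate: 12.7 + 0.75·(15.7 − 12.7) = 12.7 + 0.75·3 = 14.95.

14.95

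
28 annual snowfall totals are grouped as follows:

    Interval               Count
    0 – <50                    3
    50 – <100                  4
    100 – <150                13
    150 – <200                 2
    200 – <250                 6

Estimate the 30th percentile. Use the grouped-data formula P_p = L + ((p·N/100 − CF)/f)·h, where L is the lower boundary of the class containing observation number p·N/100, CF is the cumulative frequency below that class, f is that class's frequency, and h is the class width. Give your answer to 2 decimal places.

N = 28; target position k = 30/100 · 28 = 8.4.
Cumulative frequencies: 3, 7, 20, 22, 28.
Observation 8.4 falls in the class 100 – <150.
L = 100, CF = 7, f = 13, h = 50.
P30 = 100 + ((8.4 − 7)/13)·50 = 100 + 5.38462 = 105.385.

105.38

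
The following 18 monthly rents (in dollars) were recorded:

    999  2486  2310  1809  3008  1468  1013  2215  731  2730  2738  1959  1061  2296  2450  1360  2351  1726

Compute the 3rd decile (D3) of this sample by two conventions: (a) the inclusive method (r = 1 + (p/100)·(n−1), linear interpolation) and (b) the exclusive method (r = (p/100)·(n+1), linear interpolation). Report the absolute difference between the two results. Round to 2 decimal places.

Sorted: 731, 999, 1013, 1061, 1360, 1468, 1726, 1809, 1959, 2215, 2296, 2310, 2351, 2450, 2486, 2730, 2738, 3008.
n = 18.
(a) r = 6.1; between ranks 6 (1468) and 7 (1726): 1493.8.
(b) r = 5.7; between ranks 5 (1360) and 6 (1468): 1435.6.
|1493.8 − 1435.6| = 58.2.

58.20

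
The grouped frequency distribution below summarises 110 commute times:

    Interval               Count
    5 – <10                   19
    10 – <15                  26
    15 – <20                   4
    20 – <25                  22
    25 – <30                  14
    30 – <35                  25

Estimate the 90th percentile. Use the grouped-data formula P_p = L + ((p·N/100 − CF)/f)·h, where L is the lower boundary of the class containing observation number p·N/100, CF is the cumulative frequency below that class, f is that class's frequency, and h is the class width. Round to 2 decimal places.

32.80

N = 110; target position k = 90/100 · 110 = 99.
Cumulative frequencies: 19, 45, 49, 71, 85, 110.
Observation 99 falls in the class 30 – <35.
L = 30, CF = 85, f = 25, h = 5.
P90 = 30 + ((99 − 85)/25)·5 = 30 + 2.8 = 32.8.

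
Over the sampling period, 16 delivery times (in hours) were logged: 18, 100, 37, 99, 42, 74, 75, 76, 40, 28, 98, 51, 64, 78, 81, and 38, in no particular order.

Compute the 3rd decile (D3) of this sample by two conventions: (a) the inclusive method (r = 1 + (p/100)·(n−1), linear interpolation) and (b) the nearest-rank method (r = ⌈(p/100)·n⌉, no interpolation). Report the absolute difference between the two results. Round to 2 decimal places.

Sorted: 18, 28, 37, 38, 40, 42, 51, 64, 74, 75, 76, 78, 81, 98, 99, 100.
n = 16.
(a) r = 5.5; between ranks 5 (40) and 6 (42): 41.
(b) the nearest-rank method: rank 5 → 40.
|41 − 40| = 1.

1.00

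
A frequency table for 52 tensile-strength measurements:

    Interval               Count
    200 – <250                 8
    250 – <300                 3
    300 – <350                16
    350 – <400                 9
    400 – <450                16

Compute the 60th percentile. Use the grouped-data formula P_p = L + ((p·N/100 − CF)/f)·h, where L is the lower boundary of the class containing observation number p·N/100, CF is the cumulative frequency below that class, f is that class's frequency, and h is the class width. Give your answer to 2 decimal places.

N = 52; target position k = 60/100 · 52 = 31.2.
Cumulative frequencies: 8, 11, 27, 36, 52.
Observation 31.2 falls in the class 350 – <400.
L = 350, CF = 27, f = 9, h = 50.
P60 = 350 + ((31.2 − 27)/9)·50 = 350 + 23.3333 = 373.333.

373.33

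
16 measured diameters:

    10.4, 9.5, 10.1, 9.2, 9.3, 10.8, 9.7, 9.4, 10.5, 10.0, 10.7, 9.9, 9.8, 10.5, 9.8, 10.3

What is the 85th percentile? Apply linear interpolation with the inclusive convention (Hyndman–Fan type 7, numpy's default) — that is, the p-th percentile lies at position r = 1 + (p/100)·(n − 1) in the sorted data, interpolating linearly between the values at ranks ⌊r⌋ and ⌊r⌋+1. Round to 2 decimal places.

Sorted: 9.2, 9.3, 9.4, 9.5, 9.7, 9.8, 9.8, 9.9, 10.0, 10.1, 10.3, 10.4, 10.5, 10.5, 10.7, 10.8.
n = 16.
r = 1 + (85/100)·(16 − 1) = 1 + 12.75 = 13.75.
Rank 13 is 10.5 and rank 14 is 10.5.
Interpolate: 10.5 + 0.75·(10.5 − 10.5) = 10.5 + 0.75·0 = 10.5.

10.50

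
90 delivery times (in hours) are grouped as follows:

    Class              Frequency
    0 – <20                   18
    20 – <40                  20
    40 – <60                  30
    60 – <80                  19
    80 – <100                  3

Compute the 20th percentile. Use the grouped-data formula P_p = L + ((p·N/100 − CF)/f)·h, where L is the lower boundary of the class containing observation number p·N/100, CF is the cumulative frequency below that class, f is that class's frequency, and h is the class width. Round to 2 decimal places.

20.00

N = 90; target position k = 20/100 · 90 = 18.
Cumulative frequencies: 18, 38, 68, 87, 90.
Observation 18 falls in the class 0 – <20.
L = 0, CF = 0, f = 18, h = 20.
P20 = 0 + ((18 − 0)/18)·20 = 0 + 20 = 20.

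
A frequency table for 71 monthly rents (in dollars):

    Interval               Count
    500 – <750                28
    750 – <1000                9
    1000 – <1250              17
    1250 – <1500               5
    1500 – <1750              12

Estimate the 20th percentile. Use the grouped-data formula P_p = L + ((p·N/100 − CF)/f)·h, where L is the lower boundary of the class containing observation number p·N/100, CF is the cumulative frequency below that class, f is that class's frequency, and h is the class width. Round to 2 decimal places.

626.79

N = 71; target position k = 20/100 · 71 = 14.2.
Cumulative frequencies: 28, 37, 54, 59, 71.
Observation 14.2 falls in the class 500 – <750.
L = 500, CF = 0, f = 28, h = 250.
P20 = 500 + ((14.2 − 0)/28)·250 = 500 + 126.786 = 626.786.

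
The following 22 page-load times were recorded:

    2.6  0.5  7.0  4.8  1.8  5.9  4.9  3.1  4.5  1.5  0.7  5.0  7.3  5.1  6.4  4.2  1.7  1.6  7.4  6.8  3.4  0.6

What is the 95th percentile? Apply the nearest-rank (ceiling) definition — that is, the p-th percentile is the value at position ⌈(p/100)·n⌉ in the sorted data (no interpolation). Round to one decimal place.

7.3

Sorted: 0.5, 0.6, 0.7, 1.5, 1.6, 1.7, 1.8, 2.6, 3.1, 3.4, 4.2, 4.5, 4.8, 4.9, 5.0, 5.1, 5.9, 6.4, 6.8, 7.0, 7.3, 7.4.
n = 22.
Position = ⌈95/100 · 22⌉ = ⌈20.9⌉ = 21.
The value at rank 21 is 7.3.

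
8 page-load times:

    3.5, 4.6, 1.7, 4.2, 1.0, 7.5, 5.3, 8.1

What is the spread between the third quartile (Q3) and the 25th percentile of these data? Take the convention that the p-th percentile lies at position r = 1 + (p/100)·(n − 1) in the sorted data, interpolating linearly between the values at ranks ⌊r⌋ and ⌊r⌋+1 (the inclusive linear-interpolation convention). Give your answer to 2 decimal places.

Sorted: 1.0, 1.7, 3.5, 4.2, 4.6, 5.3, 7.5, 8.1.
n = 8.
P25: r = 2.75; ranks 2–3 are 1.7, 3.5; interpolating gives 3.05.
P75: r = 6.25; ranks 6–7 are 5.3, 7.5; interpolating gives 5.85.
Difference: 5.85 − 3.05 = 2.8.

2.80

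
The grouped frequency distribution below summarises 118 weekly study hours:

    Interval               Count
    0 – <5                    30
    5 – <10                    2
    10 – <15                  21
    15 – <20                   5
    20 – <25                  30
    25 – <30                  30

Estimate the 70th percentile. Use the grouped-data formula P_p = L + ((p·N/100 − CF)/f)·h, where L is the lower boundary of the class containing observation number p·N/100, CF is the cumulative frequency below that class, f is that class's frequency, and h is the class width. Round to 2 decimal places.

N = 118; target position k = 70/100 · 118 = 82.6.
Cumulative frequencies: 30, 32, 53, 58, 88, 118.
Observation 82.6 falls in the class 20 – <25.
L = 20, CF = 58, f = 30, h = 5.
P70 = 20 + ((82.6 − 58)/30)·5 = 20 + 4.1 = 24.1.

24.10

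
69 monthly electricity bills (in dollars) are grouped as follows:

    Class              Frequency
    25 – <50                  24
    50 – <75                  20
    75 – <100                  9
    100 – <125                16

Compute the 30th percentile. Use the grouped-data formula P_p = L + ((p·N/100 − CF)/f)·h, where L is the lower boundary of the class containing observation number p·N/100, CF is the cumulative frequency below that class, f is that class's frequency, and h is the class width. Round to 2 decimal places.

N = 69; target position k = 30/100 · 69 = 20.7.
Cumulative frequencies: 24, 44, 53, 69.
Observation 20.7 falls in the class 25 – <50.
L = 25, CF = 0, f = 24, h = 25.
P30 = 25 + ((20.7 − 0)/24)·25 = 25 + 21.5625 = 46.5625.

46.56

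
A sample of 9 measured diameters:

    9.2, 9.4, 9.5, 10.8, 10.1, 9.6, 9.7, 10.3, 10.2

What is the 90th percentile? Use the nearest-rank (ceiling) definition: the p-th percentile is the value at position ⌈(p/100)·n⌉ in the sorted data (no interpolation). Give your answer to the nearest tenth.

10.8

Sorted: 9.2, 9.4, 9.5, 9.6, 9.7, 10.1, 10.2, 10.3, 10.8.
n = 9.
Position = ⌈90/100 · 9⌉ = ⌈8.1⌉ = 9.
The value at rank 9 is 10.8.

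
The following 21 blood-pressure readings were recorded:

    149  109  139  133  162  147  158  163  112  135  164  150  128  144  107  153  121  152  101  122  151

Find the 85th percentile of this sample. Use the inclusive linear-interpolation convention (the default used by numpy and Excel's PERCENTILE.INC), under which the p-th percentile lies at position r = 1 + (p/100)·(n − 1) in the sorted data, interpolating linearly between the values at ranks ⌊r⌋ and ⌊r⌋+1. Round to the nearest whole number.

Sorted: 101, 107, 109, 112, 121, 122, 128, 133, 135, 139, 144, 147, 149, 150, 151, 152, 153, 158, 162, 163, 164.
n = 21.
r = 1 + (85/100)·(21 − 1) = 1 + 17 = 18.
r is an integer, so P85 is the value at rank 18: 158.

158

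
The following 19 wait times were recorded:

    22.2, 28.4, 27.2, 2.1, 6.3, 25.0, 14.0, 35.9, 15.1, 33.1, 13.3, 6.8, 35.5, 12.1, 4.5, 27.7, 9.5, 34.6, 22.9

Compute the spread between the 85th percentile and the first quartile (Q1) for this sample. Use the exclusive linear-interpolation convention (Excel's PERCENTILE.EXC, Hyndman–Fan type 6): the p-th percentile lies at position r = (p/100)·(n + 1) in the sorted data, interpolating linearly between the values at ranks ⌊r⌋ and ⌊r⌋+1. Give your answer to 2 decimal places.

25.10

Sorted: 2.1, 4.5, 6.3, 6.8, 9.5, 12.1, 13.3, 14.0, 15.1, 22.2, 22.9, 25.0, 27.2, 27.7, 28.4, 33.1, 34.6, 35.5, 35.9.
n = 19.
P25: r = 5 (integer) → 9.5.
P85: r = 17 (integer) → 34.6.
Difference: 34.6 − 9.5 = 25.1.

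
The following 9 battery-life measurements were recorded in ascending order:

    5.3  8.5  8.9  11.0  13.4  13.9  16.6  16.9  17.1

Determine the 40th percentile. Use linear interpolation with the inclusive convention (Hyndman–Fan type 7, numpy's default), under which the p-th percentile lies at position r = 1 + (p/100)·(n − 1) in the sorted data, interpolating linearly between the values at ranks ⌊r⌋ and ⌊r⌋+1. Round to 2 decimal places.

n = 9.
r = 1 + (40/100)·(9 − 1) = 1 + 3.2 = 4.2.
Rank 4 is 11.0 and rank 5 is 13.4.
Interpolate: 11.0 + 0.2·(13.4 − 11.0) = 11.0 + 0.2·2.4 = 11.48.

11.48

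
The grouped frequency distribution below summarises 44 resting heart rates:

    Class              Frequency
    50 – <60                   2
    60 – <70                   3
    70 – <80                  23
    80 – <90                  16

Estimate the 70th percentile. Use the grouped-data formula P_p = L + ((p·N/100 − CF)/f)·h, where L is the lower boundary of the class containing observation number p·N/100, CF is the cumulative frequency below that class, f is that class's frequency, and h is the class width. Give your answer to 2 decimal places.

81.75

N = 44; target position k = 70/100 · 44 = 30.8.
Cumulative frequencies: 2, 5, 28, 44.
Observation 30.8 falls in the class 80 – <90.
L = 80, CF = 28, f = 16, h = 10.
P70 = 80 + ((30.8 − 28)/16)·10 = 80 + 1.75 = 81.75.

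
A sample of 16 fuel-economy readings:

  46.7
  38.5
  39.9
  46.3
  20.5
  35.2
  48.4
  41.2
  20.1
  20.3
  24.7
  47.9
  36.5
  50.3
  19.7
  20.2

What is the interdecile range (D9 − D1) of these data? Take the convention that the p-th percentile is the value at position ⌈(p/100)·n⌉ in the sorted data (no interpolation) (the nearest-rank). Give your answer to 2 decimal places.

Sorted: 19.7, 20.1, 20.2, 20.3, 20.5, 24.7, 35.2, 36.5, 38.5, 39.9, 41.2, 46.3, 46.7, 47.9, 48.4, 50.3.
n = 16.
P10: rank ⌈10/100·16⌉ = 2 → 20.1.
P90: rank ⌈90/100·16⌉ = 15 → 48.4.
Difference: 48.4 − 20.1 = 28.3.

28.30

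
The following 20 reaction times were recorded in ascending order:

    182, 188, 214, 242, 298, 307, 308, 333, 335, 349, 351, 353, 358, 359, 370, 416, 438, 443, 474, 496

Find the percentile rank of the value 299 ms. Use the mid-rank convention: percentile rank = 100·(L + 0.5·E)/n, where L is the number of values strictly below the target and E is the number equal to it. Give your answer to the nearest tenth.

25.0

Count below 299: L = 5; count equal: E = 0; n = 20.
Percentile rank = 100·(5 + 0.5·0)/20 = 100·5/20 = 25.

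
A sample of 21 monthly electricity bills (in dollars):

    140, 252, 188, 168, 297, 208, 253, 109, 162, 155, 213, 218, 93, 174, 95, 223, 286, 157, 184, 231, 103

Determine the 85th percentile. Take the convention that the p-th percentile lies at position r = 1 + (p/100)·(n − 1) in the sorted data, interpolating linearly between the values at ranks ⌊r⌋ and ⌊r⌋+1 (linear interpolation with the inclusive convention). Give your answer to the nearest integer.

252

Sorted: 93, 95, 103, 109, 140, 155, 157, 162, 168, 174, 184, 188, 208, 213, 218, 223, 231, 252, 253, 286, 297.
n = 21.
r = 1 + (85/100)·(21 − 1) = 1 + 17 = 18.
r is an integer, so P85 is the value at rank 18: 252.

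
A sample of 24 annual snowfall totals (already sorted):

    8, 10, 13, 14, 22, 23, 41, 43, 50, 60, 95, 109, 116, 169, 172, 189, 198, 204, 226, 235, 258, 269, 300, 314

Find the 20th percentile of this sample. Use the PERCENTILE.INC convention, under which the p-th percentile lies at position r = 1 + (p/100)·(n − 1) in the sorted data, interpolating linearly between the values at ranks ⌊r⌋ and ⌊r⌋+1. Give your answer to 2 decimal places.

n = 24.
r = 1 + (20/100)·(24 − 1) = 1 + 4.6 = 5.6.
Rank 5 is 22 and rank 6 is 23.
Interpolate: 22 + 0.6·(23 − 22) = 22 + 0.6·1 = 22.6.

22.60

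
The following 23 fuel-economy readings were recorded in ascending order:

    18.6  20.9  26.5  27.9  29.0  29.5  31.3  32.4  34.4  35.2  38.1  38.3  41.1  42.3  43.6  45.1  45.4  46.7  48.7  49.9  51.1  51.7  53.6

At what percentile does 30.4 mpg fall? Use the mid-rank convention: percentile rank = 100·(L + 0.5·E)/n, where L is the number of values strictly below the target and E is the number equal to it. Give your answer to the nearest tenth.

26.1

Count below 30.4: L = 6; count equal: E = 0; n = 23.
Percentile rank = 100·(6 + 0.5·0)/23 = 100·6/23 = 26.09.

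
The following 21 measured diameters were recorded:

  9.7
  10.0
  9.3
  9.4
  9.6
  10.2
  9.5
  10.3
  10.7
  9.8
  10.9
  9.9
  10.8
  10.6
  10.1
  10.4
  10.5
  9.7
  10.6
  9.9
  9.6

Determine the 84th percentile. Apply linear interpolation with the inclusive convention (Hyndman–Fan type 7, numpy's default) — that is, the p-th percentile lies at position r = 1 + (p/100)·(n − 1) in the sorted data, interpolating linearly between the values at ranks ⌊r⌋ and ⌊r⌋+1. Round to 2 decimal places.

10.60

Sorted: 9.3, 9.4, 9.5, 9.6, 9.6, 9.7, 9.7, 9.8, 9.9, 9.9, 10.0, 10.1, 10.2, 10.3, 10.4, 10.5, 10.6, 10.6, 10.7, 10.8, 10.9.
n = 21.
r = 1 + (84/100)·(21 − 1) = 1 + 16.8 = 17.8.
Rank 17 is 10.6 and rank 18 is 10.6.
Interpolate: 10.6 + 0.8·(10.6 − 10.6) = 10.6 + 0.8·0 = 10.6.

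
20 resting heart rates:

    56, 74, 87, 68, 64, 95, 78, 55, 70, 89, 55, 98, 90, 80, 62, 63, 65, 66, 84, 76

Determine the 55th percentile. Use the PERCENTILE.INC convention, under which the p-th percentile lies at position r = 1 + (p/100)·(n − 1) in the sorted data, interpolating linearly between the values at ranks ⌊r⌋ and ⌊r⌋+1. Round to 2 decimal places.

Sorted: 55, 55, 56, 62, 63, 64, 65, 66, 68, 70, 74, 76, 78, 80, 84, 87, 89, 90, 95, 98.
n = 20.
r = 1 + (55/100)·(20 − 1) = 1 + 10.45 = 11.45.
Rank 11 is 74 and rank 12 is 76.
Interpolate: 74 + 0.45·(76 − 74) = 74 + 0.45·2 = 74.9.

74.90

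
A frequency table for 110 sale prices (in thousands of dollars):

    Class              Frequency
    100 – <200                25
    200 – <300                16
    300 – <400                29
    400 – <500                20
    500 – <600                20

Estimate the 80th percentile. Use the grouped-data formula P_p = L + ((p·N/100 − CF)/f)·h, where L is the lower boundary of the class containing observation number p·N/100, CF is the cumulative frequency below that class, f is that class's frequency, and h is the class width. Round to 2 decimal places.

N = 110; target position k = 80/100 · 110 = 88.
Cumulative frequencies: 25, 41, 70, 90, 110.
Observation 88 falls in the class 400 – <500.
L = 400, CF = 70, f = 20, h = 100.
P80 = 400 + ((88 − 70)/20)·100 = 400 + 90 = 490.

490.00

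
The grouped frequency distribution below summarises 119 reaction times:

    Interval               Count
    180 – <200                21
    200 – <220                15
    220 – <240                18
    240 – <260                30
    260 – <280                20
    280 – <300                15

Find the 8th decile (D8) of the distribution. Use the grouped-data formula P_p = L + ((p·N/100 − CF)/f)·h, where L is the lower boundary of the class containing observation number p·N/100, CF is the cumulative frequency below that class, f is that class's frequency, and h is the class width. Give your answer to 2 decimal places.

271.20

N = 119; target position k = 80/100 · 119 = 95.2.
Cumulative frequencies: 21, 36, 54, 84, 104, 119.
Observation 95.2 falls in the class 260 – <280.
L = 260, CF = 84, f = 20, h = 20.
P80 = 260 + ((95.2 − 84)/20)·20 = 260 + 11.2 = 271.2.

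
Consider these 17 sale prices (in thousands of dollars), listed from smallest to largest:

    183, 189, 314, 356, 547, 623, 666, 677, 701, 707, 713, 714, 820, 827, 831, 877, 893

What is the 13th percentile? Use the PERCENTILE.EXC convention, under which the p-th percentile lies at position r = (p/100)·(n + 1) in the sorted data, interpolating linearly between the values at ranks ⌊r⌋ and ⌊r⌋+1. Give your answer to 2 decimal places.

231.50

n = 17.
r = (13/100)·(17 + 1) = 2.34.
Rank 2 is 189 and rank 3 is 314.
Interpolate: 189 + 0.34·(314 − 189) = 189 + 0.34·125 = 231.5.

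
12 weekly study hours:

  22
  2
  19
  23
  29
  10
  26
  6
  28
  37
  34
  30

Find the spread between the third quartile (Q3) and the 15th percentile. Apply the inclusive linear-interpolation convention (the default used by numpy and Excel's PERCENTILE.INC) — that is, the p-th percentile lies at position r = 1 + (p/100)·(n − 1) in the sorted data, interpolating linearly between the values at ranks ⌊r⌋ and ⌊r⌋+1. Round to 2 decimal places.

Sorted: 2, 6, 10, 19, 22, 23, 26, 28, 29, 30, 34, 37.
n = 12.
P15: r = 2.65; ranks 2–3 are 6, 10; interpolating gives 8.6.
P75: r = 9.25; ranks 9–10 are 29, 30; interpolating gives 29.25.
Difference: 29.25 − 8.6 = 20.65.

20.65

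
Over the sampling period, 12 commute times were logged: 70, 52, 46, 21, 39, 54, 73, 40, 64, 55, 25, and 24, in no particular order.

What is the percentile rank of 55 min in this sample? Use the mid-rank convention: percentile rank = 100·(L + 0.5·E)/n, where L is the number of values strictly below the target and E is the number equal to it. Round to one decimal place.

70.8

Sorted: 21, 24, 25, 39, 40, 46, 52, 54, 55, 64, 70, 73.
Count below 55: L = 8; count equal: E = 1; n = 12.
Percentile rank = 100·(8 + 0.5·1)/12 = 100·8.5/12 = 70.83.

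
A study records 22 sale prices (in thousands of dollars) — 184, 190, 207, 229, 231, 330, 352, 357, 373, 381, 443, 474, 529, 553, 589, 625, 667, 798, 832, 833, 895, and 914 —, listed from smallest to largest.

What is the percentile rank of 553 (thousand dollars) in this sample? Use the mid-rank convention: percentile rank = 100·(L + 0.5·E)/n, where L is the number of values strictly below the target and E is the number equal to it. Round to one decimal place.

61.4

Count below 553: L = 13; count equal: E = 1; n = 22.
Percentile rank = 100·(13 + 0.5·1)/22 = 100·13.5/22 = 61.36.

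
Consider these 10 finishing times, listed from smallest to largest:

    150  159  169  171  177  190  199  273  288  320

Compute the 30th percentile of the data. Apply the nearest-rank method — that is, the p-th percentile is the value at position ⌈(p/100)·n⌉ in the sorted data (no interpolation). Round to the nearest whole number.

169

n = 10.
Position = ⌈30/100 · 10⌉ = ⌈3⌉ = 3.
The value at rank 3 is 169.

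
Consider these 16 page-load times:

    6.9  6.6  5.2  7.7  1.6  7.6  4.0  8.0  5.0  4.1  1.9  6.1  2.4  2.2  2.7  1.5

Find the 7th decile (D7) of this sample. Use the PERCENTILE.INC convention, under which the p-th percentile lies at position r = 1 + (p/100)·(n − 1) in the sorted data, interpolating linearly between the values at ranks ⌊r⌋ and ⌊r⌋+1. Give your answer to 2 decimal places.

Sorted: 1.5, 1.6, 1.9, 2.2, 2.4, 2.7, 4.0, 4.1, 5.0, 5.2, 6.1, 6.6, 6.9, 7.6, 7.7, 8.0.
n = 16.
r = 1 + (70/100)·(16 − 1) = 1 + 10.5 = 11.5.
Rank 11 is 6.1 and rank 12 is 6.6.
Interpolate: 6.1 + 0.5·(6.6 − 6.1) = 6.1 + 0.5·0.5 = 6.35.

6.35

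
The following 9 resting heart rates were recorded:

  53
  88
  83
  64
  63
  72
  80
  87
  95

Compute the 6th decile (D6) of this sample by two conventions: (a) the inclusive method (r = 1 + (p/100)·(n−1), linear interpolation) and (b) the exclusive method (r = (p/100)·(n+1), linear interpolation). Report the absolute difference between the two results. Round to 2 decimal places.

Sorted: 53, 63, 64, 72, 80, 83, 87, 88, 95.
n = 9.
(a) r = 5.8; between ranks 5 (80) and 6 (83): 82.4.
(b) r = 6 → value at rank 6 = 83.
|82.4 − 83| = 0.6.

0.60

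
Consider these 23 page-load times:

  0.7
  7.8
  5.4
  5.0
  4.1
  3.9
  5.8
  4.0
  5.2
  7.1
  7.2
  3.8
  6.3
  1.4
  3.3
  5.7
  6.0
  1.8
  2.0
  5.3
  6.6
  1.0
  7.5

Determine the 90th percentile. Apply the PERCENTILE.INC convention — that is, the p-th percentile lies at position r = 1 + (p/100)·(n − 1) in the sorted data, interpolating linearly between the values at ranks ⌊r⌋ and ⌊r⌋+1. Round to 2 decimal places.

7.18

Sorted: 0.7, 1.0, 1.4, 1.8, 2.0, 3.3, 3.8, 3.9, 4.0, 4.1, 5.0, 5.2, 5.3, 5.4, 5.7, 5.8, 6.0, 6.3, 6.6, 7.1, 7.2, 7.5, 7.8.
n = 23.
r = 1 + (90/100)·(23 − 1) = 1 + 19.8 = 20.8.
Rank 20 is 7.1 and rank 21 is 7.2.
Interpolate: 7.1 + 0.8·(7.2 − 7.1) = 7.1 + 0.8·0.1 = 7.18.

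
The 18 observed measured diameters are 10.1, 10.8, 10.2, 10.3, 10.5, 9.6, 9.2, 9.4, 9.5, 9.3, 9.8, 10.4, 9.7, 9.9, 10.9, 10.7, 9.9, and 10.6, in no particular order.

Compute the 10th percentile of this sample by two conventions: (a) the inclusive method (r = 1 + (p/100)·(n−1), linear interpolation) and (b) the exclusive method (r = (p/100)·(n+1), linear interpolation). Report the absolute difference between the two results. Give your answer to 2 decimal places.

0.08

Sorted: 9.2, 9.3, 9.4, 9.5, 9.6, 9.7, 9.8, 9.9, 9.9, 10.1, 10.2, 10.3, 10.4, 10.5, 10.6, 10.7, 10.8, 10.9.
n = 18.
(a) r = 2.7; between ranks 2 (9.3) and 3 (9.4): 9.37.
(b) r = 1.9; between ranks 1 (9.2) and 2 (9.3): 9.29.
|9.37 − 9.29| = 0.08.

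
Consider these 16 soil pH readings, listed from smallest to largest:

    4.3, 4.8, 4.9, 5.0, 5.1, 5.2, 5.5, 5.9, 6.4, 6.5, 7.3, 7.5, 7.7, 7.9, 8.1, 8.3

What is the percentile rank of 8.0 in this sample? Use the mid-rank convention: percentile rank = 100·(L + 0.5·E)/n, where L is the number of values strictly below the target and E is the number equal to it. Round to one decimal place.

87.5

Count below 8.0: L = 14; count equal: E = 0; n = 16.
Percentile rank = 100·(14 + 0.5·0)/16 = 100·14/16 = 87.5.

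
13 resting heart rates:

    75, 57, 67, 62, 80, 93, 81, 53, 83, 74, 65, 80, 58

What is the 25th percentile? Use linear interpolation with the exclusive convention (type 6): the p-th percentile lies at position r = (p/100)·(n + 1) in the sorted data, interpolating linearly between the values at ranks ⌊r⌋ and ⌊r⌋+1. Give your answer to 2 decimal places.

Sorted: 53, 57, 58, 62, 65, 67, 74, 75, 80, 80, 81, 83, 93.
n = 13.
r = (25/100)·(13 + 1) = 3.5.
Rank 3 is 58 and rank 4 is 62.
Interpolate: 58 + 0.5·(62 − 58) = 58 + 0.5·4 = 60.

60.00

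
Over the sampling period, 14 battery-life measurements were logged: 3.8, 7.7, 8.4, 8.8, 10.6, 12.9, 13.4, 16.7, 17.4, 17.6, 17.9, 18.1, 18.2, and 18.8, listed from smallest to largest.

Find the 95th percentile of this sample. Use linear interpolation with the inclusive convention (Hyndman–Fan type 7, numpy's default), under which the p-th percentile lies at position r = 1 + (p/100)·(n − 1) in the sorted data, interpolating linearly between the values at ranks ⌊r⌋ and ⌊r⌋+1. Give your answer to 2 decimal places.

n = 14.
r = 1 + (95/100)·(14 − 1) = 1 + 12.35 = 13.35.
Rank 13 is 18.2 and rank 14 is 18.8.
Interpolate: 18.2 + 0.35·(18.8 − 18.2) = 18.2 + 0.35·0.6 = 18.41.

18.41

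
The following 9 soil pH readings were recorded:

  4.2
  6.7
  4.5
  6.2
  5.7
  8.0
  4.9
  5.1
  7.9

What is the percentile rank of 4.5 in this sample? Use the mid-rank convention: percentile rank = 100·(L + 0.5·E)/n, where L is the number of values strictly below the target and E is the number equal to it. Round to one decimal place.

16.7

Sorted: 4.2, 4.5, 4.9, 5.1, 5.7, 6.2, 6.7, 7.9, 8.0.
Count below 4.5: L = 1; count equal: E = 1; n = 9.
Percentile rank = 100·(1 + 0.5·1)/9 = 100·1.5/9 = 16.67.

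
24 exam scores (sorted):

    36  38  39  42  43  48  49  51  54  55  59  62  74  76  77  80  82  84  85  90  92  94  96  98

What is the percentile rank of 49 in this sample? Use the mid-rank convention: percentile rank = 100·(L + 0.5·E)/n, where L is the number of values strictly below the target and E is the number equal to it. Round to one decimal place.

Count below 49: L = 6; count equal: E = 1; n = 24.
Percentile rank = 100·(6 + 0.5·1)/24 = 100·6.5/24 = 27.08.

27.1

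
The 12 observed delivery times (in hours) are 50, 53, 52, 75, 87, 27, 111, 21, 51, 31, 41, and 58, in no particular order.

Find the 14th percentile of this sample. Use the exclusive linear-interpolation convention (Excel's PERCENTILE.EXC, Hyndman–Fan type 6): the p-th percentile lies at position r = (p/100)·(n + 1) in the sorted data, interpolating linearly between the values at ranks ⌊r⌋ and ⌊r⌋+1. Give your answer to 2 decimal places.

25.92

Sorted: 21, 27, 31, 41, 50, 51, 52, 53, 58, 75, 87, 111.
n = 12.
r = (14/100)·(12 + 1) = 1.82.
Rank 1 is 21 and rank 2 is 27.
Interpolate: 21 + 0.82·(27 − 21) = 21 + 0.82·6 = 25.92.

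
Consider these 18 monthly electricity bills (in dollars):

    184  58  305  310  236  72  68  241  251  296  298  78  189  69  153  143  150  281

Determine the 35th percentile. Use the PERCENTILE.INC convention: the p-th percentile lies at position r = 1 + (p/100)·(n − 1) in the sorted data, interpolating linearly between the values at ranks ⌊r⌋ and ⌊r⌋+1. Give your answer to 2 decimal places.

Sorted: 58, 68, 69, 72, 78, 143, 150, 153, 184, 189, 236, 241, 251, 281, 296, 298, 305, 310.
n = 18.
r = 1 + (35/100)·(18 − 1) = 1 + 5.95 = 6.95.
Rank 6 is 143 and rank 7 is 150.
Interpolate: 143 + 0.95·(150 − 143) = 143 + 0.95·7 = 149.65.

149.65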